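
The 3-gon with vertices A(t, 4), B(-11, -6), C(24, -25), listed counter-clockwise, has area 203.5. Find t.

-8

Write out the shoelace sum; only the two edges meeting at A involve t:
2·Area = [(24·4 − t·(-25)) + (t·(-6) − (-11)·4)] + 419
       = 19·t + 559 = 407
⇒ t = -8.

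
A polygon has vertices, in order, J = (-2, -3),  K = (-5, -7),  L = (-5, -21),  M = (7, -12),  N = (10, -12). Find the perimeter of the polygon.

|JK| = √((-3)² + (-4)²) = √25 = 5
|KL| = √((0)² + (-14)²) = √196 = 14
|LM| = √((12)² + (9)²) = √225 = 15
|MN| = √((3)² + (0)²) = √9 = 3
|NJ| = √((-12)² + (9)²) = √225 = 15
Perimeter = 5 + 14 + 15 + 3 + 15 = 52.

52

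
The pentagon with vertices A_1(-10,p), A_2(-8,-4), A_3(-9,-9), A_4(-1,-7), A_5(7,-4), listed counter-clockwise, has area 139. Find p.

Write out the shoelace sum; only the two edges meeting at A_1 involve p:
2·Area = [(7·p − (-10)·(-4)) + ((-10)·(-4) − (-8)·p)] + 143
       = 15·p + 143 = 278
⇒ p = 9.

9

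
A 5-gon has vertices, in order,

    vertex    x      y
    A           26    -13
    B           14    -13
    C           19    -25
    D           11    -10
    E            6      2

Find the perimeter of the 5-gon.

80

|AB| = √((-12)² + (0)²) = √144 = 12
|BC| = √((5)² + (-12)²) = √169 = 13
|CD| = √((-8)² + (15)²) = √289 = 17
|DE| = √((-5)² + (12)²) = √169 = 13
|EA| = √((20)² + (-15)²) = √625 = 25
Perimeter = 12 + 13 + 17 + 13 + 25 = 80.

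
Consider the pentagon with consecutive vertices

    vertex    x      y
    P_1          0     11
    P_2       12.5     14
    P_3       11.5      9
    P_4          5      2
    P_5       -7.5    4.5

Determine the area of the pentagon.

Apply the shoelace formula: 2A = Σ (x_i·y_{i+1} − x_{i+1}·y_i), indices taken mod 5.
Σ = (-137.5) + (-48.5) + (-22) + (37.5) + (-82.5) = -253
Area = |Σ|/2 = 126.5.

126.5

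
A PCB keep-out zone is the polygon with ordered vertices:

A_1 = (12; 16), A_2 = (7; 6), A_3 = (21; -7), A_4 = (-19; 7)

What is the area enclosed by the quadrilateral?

294.5

Apply the shoelace formula: 2A = Σ (x_i·y_{i+1} − x_{i+1}·y_i), indices taken mod 4.
Cross-terms: -40, -175, 14, -388  ⇒  Σ = -589
Area = |Σ|/2 = 294.5.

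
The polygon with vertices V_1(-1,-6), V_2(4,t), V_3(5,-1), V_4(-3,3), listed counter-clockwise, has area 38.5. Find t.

-4

Write out the shoelace sum; only the two edges meeting at V_2 involve t:
2·Area = [((-1)·t − 4·(-6)) + (4·(-1) − 5·t)] + 33
       = -6·t + 53 = 77
⇒ t = -4.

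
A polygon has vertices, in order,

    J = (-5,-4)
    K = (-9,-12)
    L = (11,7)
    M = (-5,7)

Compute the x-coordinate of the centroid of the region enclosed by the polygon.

-19/195

Apply the shoelace formula. First the cross-terms c_i = x_i·y_{i+1} − x_{i+1}·y_i:
  24, 69, 112, 55  ⇒  2A = 260, A = 130.
Then Σ (x_i + x_{i+1})·c_i = -76, so x̄ = -76 / (6·130) = -19/195.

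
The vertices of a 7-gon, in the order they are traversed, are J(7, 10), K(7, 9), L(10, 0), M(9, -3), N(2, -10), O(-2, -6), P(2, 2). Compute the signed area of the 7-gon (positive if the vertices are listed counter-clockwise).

-114.5

Apply the shoelace formula: 2A = Σ (x_i·y_{i+1} − x_{i+1}·y_i), indices taken mod 7.
Σ = (-7) + (-90) + (-30) + (-84) + (-32) + (8) + (6) = -229
Signed area = Σ/2 = -114.5 (negative ⇒ clockwise traversal).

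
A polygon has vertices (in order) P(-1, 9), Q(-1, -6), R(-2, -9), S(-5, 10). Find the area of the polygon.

Cross-terms: 15, -3, -65, -35  ⇒  Σ = -88
Area = |Σ|/2 = 44.

44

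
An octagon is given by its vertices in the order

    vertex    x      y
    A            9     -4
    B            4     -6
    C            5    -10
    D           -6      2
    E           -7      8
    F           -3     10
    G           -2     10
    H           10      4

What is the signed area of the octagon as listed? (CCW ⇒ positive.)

-186

Cross-terms: -38, -10, -50, -34, -46, -10, -108, -76  ⇒  Σ = -372
Signed area = Σ/2 = -186 (negative ⇒ clockwise traversal).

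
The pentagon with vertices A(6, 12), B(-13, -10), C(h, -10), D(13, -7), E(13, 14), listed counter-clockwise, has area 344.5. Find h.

Write out the shoelace sum; only the two edges meeting at C involve h:
2·Area = [((-13)·(-10) − h·(-10)) + (h·(-7) − 13·(-10))] + 441
       = 3·h + 701 = 689
⇒ h = -4.

-4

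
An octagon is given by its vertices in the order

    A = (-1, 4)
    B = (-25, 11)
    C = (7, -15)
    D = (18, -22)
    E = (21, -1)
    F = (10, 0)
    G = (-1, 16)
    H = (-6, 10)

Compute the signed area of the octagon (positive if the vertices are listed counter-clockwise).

594.5

Apply the surveyor's formula: 2A = Σ (x_i·y_{i+1} − x_{i+1}·y_i), indices taken mod 8.
Σ = (89) + (298) + (116) + (444) + (10) + (160) + (86) + (-14) = 1189
Signed area = Σ/2 = 594.5 (positive ⇒ counter-clockwise traversal).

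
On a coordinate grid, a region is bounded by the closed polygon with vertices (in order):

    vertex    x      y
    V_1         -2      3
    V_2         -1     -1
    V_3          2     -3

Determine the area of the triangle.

5

Apply Gauss's area formula: 2A = Σ (x_i·y_{i+1} − x_{i+1}·y_i), indices taken mod 3.
Cross-terms: 5, 5, 0  ⇒  Σ = 10
Area = |Σ|/2 = 5.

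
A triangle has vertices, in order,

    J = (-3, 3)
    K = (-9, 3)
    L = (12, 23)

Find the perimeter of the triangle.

|JK| = √((-6)² + (0)²) = √36 = 6
|KL| = √((21)² + (20)²) = √841 = 29
|LJ| = √((-15)² + (-20)²) = √625 = 25
Perimeter = 6 + 29 + 25 = 60.

60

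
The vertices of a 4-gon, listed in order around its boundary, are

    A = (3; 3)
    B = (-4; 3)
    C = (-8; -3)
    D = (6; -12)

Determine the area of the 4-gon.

112.5

Cross-terms: 21, 36, 114, 54  ⇒  Σ = 225
Area = |Σ|/2 = 112.5.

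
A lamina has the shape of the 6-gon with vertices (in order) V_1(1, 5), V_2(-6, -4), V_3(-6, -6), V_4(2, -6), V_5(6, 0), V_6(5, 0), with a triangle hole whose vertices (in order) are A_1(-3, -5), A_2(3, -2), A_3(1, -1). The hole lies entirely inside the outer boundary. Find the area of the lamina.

Outer boundary:
Apply the shoelace formula: 2A = Σ (x_i·y_{i+1} − x_{i+1}·y_i), indices taken mod 6.
V_1→V_2: (1)(-4) − (-6)(5) = 26
V_2→V_3: (-6)(-6) − (-6)(-4) = 12
V_3→V_4: (-6)(-6) − (2)(-6) = 48
V_4→V_5: (2)(0) − (6)(-6) = 36
V_5→V_6: (6)(0) − (5)(0) = 0
V_6→V_1: (5)(5) − (1)(0) = 25
Σ = 147
Area = |Σ|/2 = 73.5.
Hole:
Cross-terms: 21, -1, -8  ⇒  Σ = 12
Area = |Σ|/2 = 6.
Net area = 73.5 − 6 = 67.5.

67.5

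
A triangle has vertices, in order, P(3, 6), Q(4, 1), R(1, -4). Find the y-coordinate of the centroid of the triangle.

1

Apply the shoelace (surveyor's) formula. First the cross-terms c_i = x_i·y_{i+1} − x_{i+1}·y_i:
  -21, -17, 18  ⇒  2A = -20, A = -10.
Then Σ (y_i + y_{i+1})·c_i = -60, so ȳ = -60 / (6·(-10)) = 1.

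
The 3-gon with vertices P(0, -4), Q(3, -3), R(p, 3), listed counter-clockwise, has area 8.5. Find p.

The doubled signed area Σ (x_i y_{i+1} − x_{i+1} y_i) is linear in p.
With p=0 it equals 21; the coefficient of p is -1 (from the two edges through R).
So -1·p + 21 = 2·8.5 = 17 ⇒ p = 4.

4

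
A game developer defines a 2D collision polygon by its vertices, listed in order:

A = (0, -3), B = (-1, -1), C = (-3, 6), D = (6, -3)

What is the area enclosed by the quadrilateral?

28.5

Apply the surveyor's formula: 2A = Σ (x_i·y_{i+1} − x_{i+1}·y_i), indices taken mod 4.
A→B: (0)(-1) − (-1)(-3) = -3
B→C: (-1)(6) − (-3)(-1) = -9
C→D: (-3)(-3) − (6)(6) = -27
D→A: (6)(-3) − (0)(-3) = -18
Σ = -57
Area = |Σ|/2 = 28.5.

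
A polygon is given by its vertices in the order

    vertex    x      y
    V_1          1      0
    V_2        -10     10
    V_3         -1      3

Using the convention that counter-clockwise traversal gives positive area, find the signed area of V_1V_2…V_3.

Apply the shoelace (surveyor's) formula: 2A = Σ (x_i·y_{i+1} − x_{i+1}·y_i), indices taken mod 3.
Cross-terms: 10, -20, -3  ⇒  Σ = -13
Signed area = Σ/2 = -6.5 (negative ⇒ clockwise traversal).

-6.5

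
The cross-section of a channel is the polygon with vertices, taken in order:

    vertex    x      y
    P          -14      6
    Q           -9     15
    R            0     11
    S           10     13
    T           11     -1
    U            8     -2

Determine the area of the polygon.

Cross-terms: -156, -99, -110, -153, -14, 20  ⇒  Σ = -512
Area = |Σ|/2 = 256.

256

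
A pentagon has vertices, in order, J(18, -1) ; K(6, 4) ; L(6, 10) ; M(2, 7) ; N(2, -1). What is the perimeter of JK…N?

|JK| = √((-12)² + (5)²) = √169 = 13
|KL| = √((0)² + (6)²) = √36 = 6
|LM| = √((-4)² + (-3)²) = √25 = 5
|MN| = √((0)² + (-8)²) = √64 = 8
|NJ| = √((16)² + (0)²) = √256 = 16
Perimeter = 13 + 6 + 5 + 8 + 16 = 48.

48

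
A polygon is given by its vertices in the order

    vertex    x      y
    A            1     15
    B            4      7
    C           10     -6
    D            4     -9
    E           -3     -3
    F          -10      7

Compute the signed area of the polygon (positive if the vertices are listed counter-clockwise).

-230

Apply the shoelace formula: 2A = Σ (x_i·y_{i+1} − x_{i+1}·y_i), indices taken mod 6.
Σ = (-53) + (-94) + (-66) + (-39) + (-51) + (-157) = -460
Signed area = Σ/2 = -230 (negative ⇒ clockwise traversal).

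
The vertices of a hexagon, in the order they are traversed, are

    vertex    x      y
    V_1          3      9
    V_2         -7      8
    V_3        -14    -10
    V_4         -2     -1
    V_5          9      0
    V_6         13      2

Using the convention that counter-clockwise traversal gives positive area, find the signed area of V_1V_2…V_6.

200.5

Apply the shoelace (surveyor's) formula: 2A = Σ (x_i·y_{i+1} − x_{i+1}·y_i), indices taken mod 6.
V_1→V_2: (3)(8) − (-7)(9) = 87
V_2→V_3: (-7)(-10) − (-14)(8) = 182
V_3→V_4: (-14)(-1) − (-2)(-10) = -6
V_4→V_5: (-2)(0) − (9)(-1) = 9
V_5→V_6: (9)(2) − (13)(0) = 18
V_6→V_1: (13)(9) − (3)(2) = 111
Σ = 401
Signed area = Σ/2 = 200.5 (positive ⇒ counter-clockwise traversal).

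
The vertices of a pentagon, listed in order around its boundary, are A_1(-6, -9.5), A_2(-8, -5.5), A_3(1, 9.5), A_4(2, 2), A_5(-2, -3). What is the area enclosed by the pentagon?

Σ = (-43) + (-70.5) + (-17) + (-2) + (1) = -131.5
Area = |Σ|/2 = 65.75.

65.75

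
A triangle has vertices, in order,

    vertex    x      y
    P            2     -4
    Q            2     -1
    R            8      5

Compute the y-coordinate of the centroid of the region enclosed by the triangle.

0

Apply the shoelace (surveyor's) formula. First the cross-terms c_i = x_i·y_{i+1} − x_{i+1}·y_i:
  6, 18, -42  ⇒  2A = -18, A = -9.
Then Σ (y_i + y_{i+1})·c_i = 0, so ȳ = 0 / (6·(-9)) = 0.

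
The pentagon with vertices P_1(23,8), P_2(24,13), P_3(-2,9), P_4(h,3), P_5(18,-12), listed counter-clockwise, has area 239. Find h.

The doubled signed area Σ (x_i y_{i+1} − x_{i+1} y_i) is linear in h.
With h=0 it equals 709; the coefficient of h is -21 (from the two edges through P_4).
So -21·h + 709 = 2·239 = 478 ⇒ h = 11.

11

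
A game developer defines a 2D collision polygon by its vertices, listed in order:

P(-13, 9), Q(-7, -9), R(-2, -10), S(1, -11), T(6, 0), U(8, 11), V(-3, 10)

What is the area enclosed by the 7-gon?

306

Apply the shoelace formula: 2A = Σ (x_i·y_{i+1} − x_{i+1}·y_i), indices taken mod 7.
Σ = (180) + (52) + (32) + (66) + (66) + (113) + (103) = 612
Area = |Σ|/2 = 306.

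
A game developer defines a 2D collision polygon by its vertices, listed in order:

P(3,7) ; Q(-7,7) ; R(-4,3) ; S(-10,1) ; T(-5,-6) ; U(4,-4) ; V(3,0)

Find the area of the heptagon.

122.5

Σ = (70) + (7) + (26) + (65) + (44) + (12) + (21) = 245
Area = |Σ|/2 = 122.5.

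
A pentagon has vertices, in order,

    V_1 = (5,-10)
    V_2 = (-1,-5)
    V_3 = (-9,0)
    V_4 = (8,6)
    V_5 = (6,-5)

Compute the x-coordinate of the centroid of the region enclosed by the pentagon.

Apply the surveyor's formula. First the cross-terms c_i = x_i·y_{i+1} − x_{i+1}·y_i:
  -35, -45, -54, -76, -35  ⇒  2A = -245, A = -122.5.
Then Σ (x_i + x_{i+1})·c_i = -1085, so x̄ = -1085 / (6·(-122.5)) = 31/21.

31/21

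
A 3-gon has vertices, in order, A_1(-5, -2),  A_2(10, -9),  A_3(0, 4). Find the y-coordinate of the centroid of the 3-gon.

-7/3

Apply the surveyor's formula. First the cross-terms c_i = x_i·y_{i+1} − x_{i+1}·y_i:
  65, 40, 20  ⇒  2A = 125, A = 62.5.
Then Σ (y_i + y_{i+1})·c_i = -875, so ȳ = -875 / (6·62.5) = -7/3.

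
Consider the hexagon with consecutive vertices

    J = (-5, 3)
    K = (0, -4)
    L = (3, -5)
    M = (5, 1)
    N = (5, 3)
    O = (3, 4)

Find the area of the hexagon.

Σ = (20) + (12) + (28) + (10) + (11) + (29) = 110
Area = |Σ|/2 = 55.

55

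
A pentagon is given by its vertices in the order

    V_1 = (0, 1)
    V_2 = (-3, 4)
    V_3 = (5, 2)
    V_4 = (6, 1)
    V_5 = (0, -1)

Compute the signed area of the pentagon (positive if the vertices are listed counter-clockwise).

Apply the shoelace (surveyor's) formula: 2A = Σ (x_i·y_{i+1} − x_{i+1}·y_i), indices taken mod 5.
Σ = (3) + (-26) + (-7) + (-6) + (0) = -36
Signed area = Σ/2 = -18 (negative ⇒ clockwise traversal).

-18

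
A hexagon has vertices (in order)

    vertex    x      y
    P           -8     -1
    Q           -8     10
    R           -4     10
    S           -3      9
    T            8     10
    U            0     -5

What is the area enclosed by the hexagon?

Apply the shoelace formula: 2A = Σ (x_i·y_{i+1} − x_{i+1}·y_i), indices taken mod 6.
Cross-terms: -88, -40, -6, -102, -40, -40  ⇒  Σ = -316
Area = |Σ|/2 = 158.

158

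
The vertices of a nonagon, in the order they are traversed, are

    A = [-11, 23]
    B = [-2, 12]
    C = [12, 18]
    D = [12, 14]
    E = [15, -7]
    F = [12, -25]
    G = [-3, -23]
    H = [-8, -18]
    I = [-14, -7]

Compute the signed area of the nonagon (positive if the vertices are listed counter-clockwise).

Σ = (-86) + (-180) + (-48) + (-294) + (-291) + (-351) + (-130) + (-196) + (-399) = -1975
Signed area = Σ/2 = -987.5 (negative ⇒ clockwise traversal).

-987.5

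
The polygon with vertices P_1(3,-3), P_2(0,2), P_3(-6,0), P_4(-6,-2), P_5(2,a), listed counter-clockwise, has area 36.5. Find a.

The doubled signed area Σ (x_i y_{i+1} − x_{i+1} y_i) is linear in a.
With a=0 it equals 28; the coefficient of a is -9 (from the two edges through P_5).
So -9·a + 28 = 2·36.5 = 73 ⇒ a = -5.

-5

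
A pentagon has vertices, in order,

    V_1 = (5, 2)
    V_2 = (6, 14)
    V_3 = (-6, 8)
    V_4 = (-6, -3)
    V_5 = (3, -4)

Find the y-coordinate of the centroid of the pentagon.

Apply Gauss's area formula. First the cross-terms c_i = x_i·y_{i+1} − x_{i+1}·y_i:
  58, 132, 66, 33, 26  ⇒  2A = 315, A = 157.5.
Then Σ (y_i + y_{i+1})·c_i = 3879, so ȳ = 3879 / (6·157.5) = 431/105.

431/105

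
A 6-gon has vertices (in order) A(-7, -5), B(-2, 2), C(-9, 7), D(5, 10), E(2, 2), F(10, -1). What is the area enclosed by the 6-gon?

117

A→B: (-7)(2) − (-2)(-5) = -24
B→C: (-2)(7) − (-9)(2) = 4
C→D: (-9)(10) − (5)(7) = -125
D→E: (5)(2) − (2)(10) = -10
E→F: (2)(-1) − (10)(2) = -22
F→A: (10)(-5) − (-7)(-1) = -57
Σ = -234
Area = |Σ|/2 = 117.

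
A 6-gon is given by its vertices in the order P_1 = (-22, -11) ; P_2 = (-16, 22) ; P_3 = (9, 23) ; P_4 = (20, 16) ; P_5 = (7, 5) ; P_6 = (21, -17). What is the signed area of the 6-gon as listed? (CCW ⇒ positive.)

-1191.5

Apply the surveyor's formula: 2A = Σ (x_i·y_{i+1} − x_{i+1}·y_i), indices taken mod 6.
Cross-terms: -660, -566, -316, -12, -224, -605  ⇒  Σ = -2383
Signed area = Σ/2 = -1191.5 (negative ⇒ clockwise traversal).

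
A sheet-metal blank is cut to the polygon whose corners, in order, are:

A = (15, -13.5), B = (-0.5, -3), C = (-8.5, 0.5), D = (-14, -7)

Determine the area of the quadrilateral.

141.5

A→B: (15)(-3) − (-0.5)(-13.5) = -51.75
B→C: (-0.5)(0.5) − (-8.5)(-3) = -25.75
C→D: (-8.5)(-7) − (-14)(0.5) = 66.5
D→A: (-14)(-13.5) − (15)(-7) = 294
Σ = 283
Area = |Σ|/2 = 141.5.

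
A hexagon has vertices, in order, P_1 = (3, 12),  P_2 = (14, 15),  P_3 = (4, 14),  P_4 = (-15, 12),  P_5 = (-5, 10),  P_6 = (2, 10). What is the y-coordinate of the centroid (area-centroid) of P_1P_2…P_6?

Apply the surveyor's formula. First the cross-terms c_i = x_i·y_{i+1} − x_{i+1}·y_i:
  -123, 136, 258, -90, -70, -6  ⇒  2A = 105, A = 52.5.
Then Σ (y_i + y_{i+1})·c_i = 3819, so ȳ = 3819 / (6·52.5) = 1273/105.

1273/105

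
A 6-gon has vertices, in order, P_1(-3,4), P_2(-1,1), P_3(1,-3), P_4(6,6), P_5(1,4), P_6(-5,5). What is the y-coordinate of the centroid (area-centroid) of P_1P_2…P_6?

Apply the shoelace formula. First the cross-terms c_i = x_i·y_{i+1} − x_{i+1}·y_i:
  1, 2, 24, 18, 25, -5  ⇒  2A = 65, A = 32.5.
Then Σ (y_i + y_{i+1})·c_i = 433, so ȳ = 433 / (6·32.5) = 433/195.

433/195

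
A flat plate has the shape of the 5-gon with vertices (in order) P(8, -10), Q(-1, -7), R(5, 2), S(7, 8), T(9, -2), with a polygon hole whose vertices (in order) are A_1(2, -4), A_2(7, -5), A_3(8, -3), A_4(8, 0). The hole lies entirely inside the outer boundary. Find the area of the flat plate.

69

Outer boundary:
Σ = (-66) + (33) + (26) + (-86) + (-74) = -167
Area = |Σ|/2 = 83.5.
Hole:
Apply the shoelace formula: 2A = Σ (x_i·y_{i+1} − x_{i+1}·y_i), indices taken mod 4.
Σ = (18) + (19) + (24) + (-32) = 29
Area = |Σ|/2 = 14.5.
Net area = 83.5 − 14.5 = 69.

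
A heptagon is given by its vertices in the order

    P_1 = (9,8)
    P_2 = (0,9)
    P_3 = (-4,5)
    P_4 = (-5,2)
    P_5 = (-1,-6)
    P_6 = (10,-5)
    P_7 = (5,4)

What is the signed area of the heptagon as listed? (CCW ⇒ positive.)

150

P_1→P_2: (9)(9) − (0)(8) = 81
P_2→P_3: (0)(5) − (-4)(9) = 36
P_3→P_4: (-4)(2) − (-5)(5) = 17
P_4→P_5: (-5)(-6) − (-1)(2) = 32
P_5→P_6: (-1)(-5) − (10)(-6) = 65
P_6→P_7: (10)(4) − (5)(-5) = 65
P_7→P_1: (5)(8) − (9)(4) = 4
Σ = 300
Signed area = Σ/2 = 150 (positive ⇒ counter-clockwise traversal).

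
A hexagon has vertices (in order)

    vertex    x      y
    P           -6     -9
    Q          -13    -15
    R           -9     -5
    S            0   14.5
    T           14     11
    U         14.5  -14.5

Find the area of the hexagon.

505.25

Σ = (-27) + (-70) + (-130.5) + (-203) + (-362.5) + (-217.5) = -1010.5
Area = |Σ|/2 = 505.25.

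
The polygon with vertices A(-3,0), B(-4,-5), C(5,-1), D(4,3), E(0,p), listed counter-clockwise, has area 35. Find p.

1

Write out the shoelace sum; only the two edges meeting at E involve p:
2·Area = [(4·p − 0·3) + (0·0 − (-3)·p)] + 63
       = 7·p + 63 = 70
⇒ p = 1.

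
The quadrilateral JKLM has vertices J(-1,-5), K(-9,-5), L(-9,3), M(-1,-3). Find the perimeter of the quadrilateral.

28

|JK| = √((-8)² + (0)²) = √64 = 8
|KL| = √((0)² + (8)²) = √64 = 8
|LM| = √((8)² + (-6)²) = √100 = 10
|MJ| = √((0)² + (-2)²) = √4 = 2
Perimeter = 8 + 8 + 10 + 2 = 28.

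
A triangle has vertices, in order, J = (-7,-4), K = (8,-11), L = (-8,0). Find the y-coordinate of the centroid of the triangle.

-5

Apply the shoelace (surveyor's) formula. First the cross-terms c_i = x_i·y_{i+1} − x_{i+1}·y_i:
  109, -88, 32  ⇒  2A = 53, A = 26.5.
Then Σ (y_i + y_{i+1})·c_i = -795, so ȳ = -795 / (6·26.5) = -5.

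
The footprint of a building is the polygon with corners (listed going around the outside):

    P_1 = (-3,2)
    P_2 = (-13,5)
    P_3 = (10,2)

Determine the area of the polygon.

Apply the surveyor's formula: 2A = Σ (x_i·y_{i+1} − x_{i+1}·y_i), indices taken mod 3.
Cross-terms: 11, -76, 26  ⇒  Σ = -39
Area = |Σ|/2 = 19.5.

19.5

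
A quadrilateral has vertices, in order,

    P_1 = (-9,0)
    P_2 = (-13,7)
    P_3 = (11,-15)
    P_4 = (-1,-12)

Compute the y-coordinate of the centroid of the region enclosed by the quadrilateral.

Apply the shoelace formula. First the cross-terms c_i = x_i·y_{i+1} − x_{i+1}·y_i:
  -63, 118, -147, -108  ⇒  2A = -200, A = -100.
Then Σ (y_i + y_{i+1})·c_i = 3880, so ȳ = 3880 / (6·(-100)) = -97/15.

-97/15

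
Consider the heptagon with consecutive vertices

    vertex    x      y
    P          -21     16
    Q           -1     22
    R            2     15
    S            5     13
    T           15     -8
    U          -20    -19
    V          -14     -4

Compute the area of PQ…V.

864

Apply the surveyor's formula: 2A = Σ (x_i·y_{i+1} − x_{i+1}·y_i), indices taken mod 7.
Σ = (-446) + (-59) + (-49) + (-235) + (-445) + (-186) + (-308) = -1728
Area = |Σ|/2 = 864.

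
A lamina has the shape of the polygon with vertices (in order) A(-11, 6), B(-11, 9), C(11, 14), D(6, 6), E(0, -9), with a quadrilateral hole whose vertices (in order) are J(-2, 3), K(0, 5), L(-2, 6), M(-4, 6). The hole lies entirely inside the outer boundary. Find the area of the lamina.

222.5

Outer boundary:
Cross-terms: -33, -253, -18, -54, -99  ⇒  Σ = -457
Area = |Σ|/2 = 228.5.
Hole:
Apply the shoelace formula: 2A = Σ (x_i·y_{i+1} − x_{i+1}·y_i), indices taken mod 4.
Cross-terms: -10, 10, 12, 0  ⇒  Σ = 12
Area = |Σ|/2 = 6.
Net area = 228.5 − 6 = 222.5.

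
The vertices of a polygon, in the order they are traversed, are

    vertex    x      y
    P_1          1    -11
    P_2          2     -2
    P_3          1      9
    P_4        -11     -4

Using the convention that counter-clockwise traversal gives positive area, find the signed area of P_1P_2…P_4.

130

Apply the surveyor's formula: 2A = Σ (x_i·y_{i+1} − x_{i+1}·y_i), indices taken mod 4.
Σ = (20) + (20) + (95) + (125) = 260
Signed area = Σ/2 = 130 (positive ⇒ counter-clockwise traversal).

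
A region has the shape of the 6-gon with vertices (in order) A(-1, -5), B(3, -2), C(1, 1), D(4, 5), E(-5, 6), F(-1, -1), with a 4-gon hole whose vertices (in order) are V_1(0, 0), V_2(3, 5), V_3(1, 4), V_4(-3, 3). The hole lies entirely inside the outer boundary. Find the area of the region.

32.5

Outer boundary:
Apply Gauss's area formula: 2A = Σ (x_i·y_{i+1} − x_{i+1}·y_i), indices taken mod 6.
A→B: (-1)(-2) − (3)(-5) = 17
B→C: (3)(1) − (1)(-2) = 5
C→D: (1)(5) − (4)(1) = 1
D→E: (4)(6) − (-5)(5) = 49
E→F: (-5)(-1) − (-1)(6) = 11
F→A: (-1)(-5) − (-1)(-1) = 4
Σ = 87
Area = |Σ|/2 = 43.5.
Hole:
Apply Gauss's area formula: 2A = Σ (x_i·y_{i+1} − x_{i+1}·y_i), indices taken mod 4.
Cross-terms: 0, 7, 15, 0  ⇒  Σ = 22
Area = |Σ|/2 = 11.
Net area = 43.5 − 11 = 32.5.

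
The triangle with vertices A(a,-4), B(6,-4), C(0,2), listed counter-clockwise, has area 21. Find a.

-1

Write out the shoelace sum; only the two edges meeting at A involve a:
2·Area = [(0·(-4) − a·2) + (a·(-4) − 6·(-4))] + 12
       = -6·a + 36 = 42
⇒ a = -1.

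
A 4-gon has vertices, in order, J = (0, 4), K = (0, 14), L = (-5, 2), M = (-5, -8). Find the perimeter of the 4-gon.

46

|JK| = √((0)² + (10)²) = √100 = 10
|KL| = √((-5)² + (-12)²) = √169 = 13
|LM| = √((0)² + (-10)²) = √100 = 10
|MJ| = √((5)² + (12)²) = √169 = 13
Perimeter = 10 + 13 + 10 + 13 = 46.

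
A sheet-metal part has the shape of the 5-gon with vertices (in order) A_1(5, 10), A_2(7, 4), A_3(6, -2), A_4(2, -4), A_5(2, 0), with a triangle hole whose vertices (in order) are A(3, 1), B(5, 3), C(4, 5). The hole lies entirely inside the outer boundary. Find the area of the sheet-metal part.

Outer boundary:
Apply the shoelace (surveyor's) formula: 2A = Σ (x_i·y_{i+1} − x_{i+1}·y_i), indices taken mod 5.
A_1→A_2: (5)(4) − (7)(10) = -50
A_2→A_3: (7)(-2) − (6)(4) = -38
A_3→A_4: (6)(-4) − (2)(-2) = -20
A_4→A_5: (2)(0) − (2)(-4) = 8
A_5→A_1: (2)(10) − (5)(0) = 20
Σ = -80
Area = |Σ|/2 = 40.
Hole:
Apply the surveyor's formula: 2A = Σ (x_i·y_{i+1} − x_{i+1}·y_i), indices taken mod 3.
A→B: (3)(3) − (5)(1) = 4
B→C: (5)(5) − (4)(3) = 13
C→A: (4)(1) − (3)(5) = -11
Σ = 6
Area = |Σ|/2 = 3.
Net area = 40 − 3 = 37.

37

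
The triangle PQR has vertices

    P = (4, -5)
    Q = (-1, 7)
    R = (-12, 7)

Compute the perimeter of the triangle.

44

|PQ| = √((-5)² + (12)²) = √169 = 13
|QR| = √((-11)² + (0)²) = √121 = 11
|RP| = √((16)² + (-12)²) = √400 = 20
Perimeter = 13 + 11 + 20 = 44.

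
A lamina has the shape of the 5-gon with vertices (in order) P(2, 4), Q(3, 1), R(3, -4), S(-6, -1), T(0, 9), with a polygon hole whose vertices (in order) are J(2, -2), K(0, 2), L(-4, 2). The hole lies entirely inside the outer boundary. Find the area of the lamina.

54

Outer boundary:
Apply the surveyor's formula: 2A = Σ (x_i·y_{i+1} − x_{i+1}·y_i), indices taken mod 5.
P→Q: (2)(1) − (3)(4) = -10
Q→R: (3)(-4) − (3)(1) = -15
R→S: (3)(-1) − (-6)(-4) = -27
S→T: (-6)(9) − (0)(-1) = -54
T→P: (0)(4) − (2)(9) = -18
Σ = -124
Area = |Σ|/2 = 62.
Hole:
Apply the surveyor's formula: 2A = Σ (x_i·y_{i+1} − x_{i+1}·y_i), indices taken mod 3.
Σ = (4) + (8) + (4) = 16
Area = |Σ|/2 = 8.
Net area = 62 − 8 = 54.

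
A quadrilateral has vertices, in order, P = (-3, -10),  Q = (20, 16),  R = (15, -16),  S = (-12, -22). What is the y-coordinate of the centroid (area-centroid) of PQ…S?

-1585/219

Apply Gauss's area formula. First the cross-terms c_i = x_i·y_{i+1} − x_{i+1}·y_i:
  152, -560, -522, 54  ⇒  2A = -876, A = -438.
Then Σ (y_i + y_{i+1})·c_i = 19020, so ȳ = 19020 / (6·(-438)) = -1585/219.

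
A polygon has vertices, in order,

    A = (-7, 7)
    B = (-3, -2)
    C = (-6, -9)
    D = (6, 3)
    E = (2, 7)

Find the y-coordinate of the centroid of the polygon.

Apply the surveyor's formula. First the cross-terms c_i = x_i·y_{i+1} − x_{i+1}·y_i:
  35, 15, 36, 36, 63  ⇒  2A = 185, A = 92.5.
Then Σ (y_i + y_{i+1})·c_i = 1036, so ȳ = 1036 / (6·92.5) = 28/15.

28/15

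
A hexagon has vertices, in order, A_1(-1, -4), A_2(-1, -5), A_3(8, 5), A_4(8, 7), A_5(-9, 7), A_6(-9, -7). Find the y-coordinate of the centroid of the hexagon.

Apply the surveyor's formula. First the cross-terms c_i = x_i·y_{i+1} − x_{i+1}·y_i:
  1, 35, 16, 119, 126, 29  ⇒  2A = 326, A = 163.
Then Σ (y_i + y_{i+1})·c_i = 1530, so ȳ = 1530 / (6·163) = 255/163.

255/163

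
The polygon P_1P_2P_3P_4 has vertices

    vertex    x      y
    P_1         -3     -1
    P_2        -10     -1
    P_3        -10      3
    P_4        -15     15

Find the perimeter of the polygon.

44

|P_1P_2| = √((-7)² + (0)²) = √49 = 7
|P_2P_3| = √((0)² + (4)²) = √16 = 4
|P_3P_4| = √((-5)² + (12)²) = √169 = 13
|P_4P_1| = √((12)² + (-16)²) = √400 = 20
Perimeter = 7 + 4 + 13 + 20 = 44.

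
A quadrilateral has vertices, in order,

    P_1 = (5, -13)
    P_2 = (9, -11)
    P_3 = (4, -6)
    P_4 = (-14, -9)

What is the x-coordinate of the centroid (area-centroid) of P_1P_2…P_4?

Apply the surveyor's formula. First the cross-terms c_i = x_i·y_{i+1} − x_{i+1}·y_i:
  62, -10, -120, 227  ⇒  2A = 159, A = 79.5.
Then Σ (x_i + x_{i+1})·c_i = -105, so x̄ = -105 / (6·79.5) = -35/159.

-35/159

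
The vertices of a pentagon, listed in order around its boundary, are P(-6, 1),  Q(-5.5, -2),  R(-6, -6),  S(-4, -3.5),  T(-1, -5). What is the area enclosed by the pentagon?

Apply Gauss's area formula: 2A = Σ (x_i·y_{i+1} − x_{i+1}·y_i), indices taken mod 5.
Cross-terms: 17.5, 21, -3, 16.5, -31  ⇒  Σ = 21
Area = |Σ|/2 = 10.5.

10.5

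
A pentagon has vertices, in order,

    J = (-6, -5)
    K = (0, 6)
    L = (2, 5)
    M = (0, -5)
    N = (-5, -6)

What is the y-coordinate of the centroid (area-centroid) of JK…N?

-38/47

Apply the shoelace formula. First the cross-terms c_i = x_i·y_{i+1} − x_{i+1}·y_i:
  -36, -12, -10, -25, -11  ⇒  2A = -94, A = -47.
Then Σ (y_i + y_{i+1})·c_i = 228, so ȳ = 228 / (6·(-47)) = -38/47.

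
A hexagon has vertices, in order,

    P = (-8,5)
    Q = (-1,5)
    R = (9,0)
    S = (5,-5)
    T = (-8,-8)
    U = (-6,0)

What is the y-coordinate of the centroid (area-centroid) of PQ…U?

-308/283

Apply the shoelace (surveyor's) formula. First the cross-terms c_i = x_i·y_{i+1} − x_{i+1}·y_i:
  -35, -45, -45, -80, -48, -30  ⇒  2A = -283, A = -141.5.
Then Σ (y_i + y_{i+1})·c_i = 924, so ȳ = 924 / (6·(-141.5)) = -308/283.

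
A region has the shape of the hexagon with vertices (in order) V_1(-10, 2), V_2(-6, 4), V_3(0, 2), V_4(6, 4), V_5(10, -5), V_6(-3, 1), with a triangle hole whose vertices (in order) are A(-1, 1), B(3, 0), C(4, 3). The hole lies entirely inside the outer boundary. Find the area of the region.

55

Outer boundary:
Σ = (-28) + (-12) + (-12) + (-70) + (-5) + (4) = -123
Area = |Σ|/2 = 61.5.
Hole:
Apply the shoelace (surveyor's) formula: 2A = Σ (x_i·y_{i+1} − x_{i+1}·y_i), indices taken mod 3.
A→B: (-1)(0) − (3)(1) = -3
B→C: (3)(3) − (4)(0) = 9
C→A: (4)(1) − (-1)(3) = 7
Σ = 13
Area = |Σ|/2 = 6.5.
Net area = 61.5 − 6.5 = 55.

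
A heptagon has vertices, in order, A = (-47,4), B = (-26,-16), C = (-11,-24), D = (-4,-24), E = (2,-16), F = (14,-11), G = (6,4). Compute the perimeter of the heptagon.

|AB| = √((21)² + (-20)²) = √841 = 29
|BC| = √((15)² + (-8)²) = √289 = 17
|CD| = √((7)² + (0)²) = √49 = 7
|DE| = √((6)² + (8)²) = √100 = 10
|EF| = √((12)² + (5)²) = √169 = 13
|FG| = √((-8)² + (15)²) = √289 = 17
|GA| = √((-53)² + (0)²) = √2809 = 53
Perimeter = 29 + 17 + 7 + 10 + 13 + 17 + 53 = 146.

146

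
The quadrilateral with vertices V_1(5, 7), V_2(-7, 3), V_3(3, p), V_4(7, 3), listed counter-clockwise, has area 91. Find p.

The doubled signed area Σ (x_i y_{i+1} − x_{i+1} y_i) is linear in p.
With p=0 it equals 98; the coefficient of p is -14 (from the two edges through V_3).
So -14·p + 98 = 2·91 = 182 ⇒ p = -6.

-6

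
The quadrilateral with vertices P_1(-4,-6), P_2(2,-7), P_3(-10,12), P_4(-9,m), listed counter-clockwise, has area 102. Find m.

-8

The doubled signed area Σ (x_i y_{i+1} − x_{i+1} y_i) is linear in m.
With m=0 it equals 156; the coefficient of m is -6 (from the two edges through P_4).
So -6·m + 156 = 2·102 = 204 ⇒ m = -8.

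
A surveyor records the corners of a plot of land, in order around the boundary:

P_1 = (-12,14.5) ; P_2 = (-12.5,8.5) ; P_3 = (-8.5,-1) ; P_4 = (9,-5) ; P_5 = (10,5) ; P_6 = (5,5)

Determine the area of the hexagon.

234

P_1→P_2: (-12)(8.5) − (-12.5)(14.5) = 79.25
P_2→P_3: (-12.5)(-1) − (-8.5)(8.5) = 84.75
P_3→P_4: (-8.5)(-5) − (9)(-1) = 51.5
P_4→P_5: (9)(5) − (10)(-5) = 95
P_5→P_6: (10)(5) − (5)(5) = 25
P_6→P_1: (5)(14.5) − (-12)(5) = 132.5
Σ = 468
Area = |Σ|/2 = 234.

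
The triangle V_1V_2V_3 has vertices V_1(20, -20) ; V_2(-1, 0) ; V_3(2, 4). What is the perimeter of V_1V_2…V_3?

64

|V_1V_2| = √((-21)² + (20)²) = √841 = 29
|V_2V_3| = √((3)² + (4)²) = √25 = 5
|V_3V_1| = √((18)² + (-24)²) = √900 = 30
Perimeter = 29 + 5 + 30 = 64.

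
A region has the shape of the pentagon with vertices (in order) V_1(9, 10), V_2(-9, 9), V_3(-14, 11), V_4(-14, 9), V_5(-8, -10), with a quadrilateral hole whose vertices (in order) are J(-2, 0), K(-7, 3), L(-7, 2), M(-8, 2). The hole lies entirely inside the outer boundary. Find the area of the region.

220.5

Outer boundary:
Cross-terms: 171, 27, 28, 212, 10  ⇒  Σ = 448
Area = |Σ|/2 = 224.
Hole:
Apply the shoelace (surveyor's) formula: 2A = Σ (x_i·y_{i+1} − x_{i+1}·y_i), indices taken mod 4.
Cross-terms: -6, 7, 2, 4  ⇒  Σ = 7
Area = |Σ|/2 = 3.5.
Net area = 224 − 3.5 = 220.5.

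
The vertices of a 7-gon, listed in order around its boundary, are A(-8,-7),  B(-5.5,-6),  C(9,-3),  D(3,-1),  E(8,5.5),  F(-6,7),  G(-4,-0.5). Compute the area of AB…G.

Apply the shoelace (surveyor's) formula: 2A = Σ (x_i·y_{i+1} − x_{i+1}·y_i), indices taken mod 7.
Σ = (9.5) + (70.5) + (0) + (24.5) + (89) + (31) + (24) = 248.5
Area = |Σ|/2 = 124.25.

124.25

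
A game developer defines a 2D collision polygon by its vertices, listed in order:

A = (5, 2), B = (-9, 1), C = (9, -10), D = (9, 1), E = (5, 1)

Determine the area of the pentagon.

106

Apply the surveyor's formula: 2A = Σ (x_i·y_{i+1} − x_{i+1}·y_i), indices taken mod 5.
Σ = (23) + (81) + (99) + (4) + (5) = 212
Area = |Σ|/2 = 106.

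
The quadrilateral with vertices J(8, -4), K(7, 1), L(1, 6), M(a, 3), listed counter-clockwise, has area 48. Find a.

Write out the shoelace sum; only the two edges meeting at M involve a:
2·Area = [(1·3 − a·6) + (a·(-4) − 8·3)] + 77
       = -10·a + 56 = 96
⇒ a = -4.

-4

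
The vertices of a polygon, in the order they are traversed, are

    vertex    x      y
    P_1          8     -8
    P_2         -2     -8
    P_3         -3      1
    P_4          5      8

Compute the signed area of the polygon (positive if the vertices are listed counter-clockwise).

P_1→P_2: (8)(-8) − (-2)(-8) = -80
P_2→P_3: (-2)(1) − (-3)(-8) = -26
P_3→P_4: (-3)(8) − (5)(1) = -29
P_4→P_1: (5)(-8) − (8)(8) = -104
Σ = -239
Signed area = Σ/2 = -119.5 (negative ⇒ clockwise traversal).

-119.5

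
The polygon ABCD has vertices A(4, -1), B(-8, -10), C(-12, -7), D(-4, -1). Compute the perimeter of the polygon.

38

|AB| = √((-12)² + (-9)²) = √225 = 15
|BC| = √((-4)² + (3)²) = √25 = 5
|CD| = √((8)² + (6)²) = √100 = 10
|DA| = √((8)² + (0)²) = √64 = 8
Perimeter = 15 + 5 + 10 + 8 = 38.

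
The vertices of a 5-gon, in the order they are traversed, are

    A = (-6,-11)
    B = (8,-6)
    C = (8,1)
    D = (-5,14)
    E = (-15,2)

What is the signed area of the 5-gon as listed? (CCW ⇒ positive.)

337

Apply the shoelace formula: 2A = Σ (x_i·y_{i+1} − x_{i+1}·y_i), indices taken mod 5.
Σ = (124) + (56) + (117) + (200) + (177) = 674
Signed area = Σ/2 = 337 (positive ⇒ counter-clockwise traversal).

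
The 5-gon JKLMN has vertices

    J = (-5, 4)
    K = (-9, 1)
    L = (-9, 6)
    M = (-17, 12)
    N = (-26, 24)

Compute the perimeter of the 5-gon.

64

|JK| = √((-4)² + (-3)²) = √25 = 5
|KL| = √((0)² + (5)²) = √25 = 5
|LM| = √((-8)² + (6)²) = √100 = 10
|MN| = √((-9)² + (12)²) = √225 = 15
|NJ| = √((21)² + (-20)²) = √841 = 29
Perimeter = 5 + 5 + 10 + 15 + 29 = 64.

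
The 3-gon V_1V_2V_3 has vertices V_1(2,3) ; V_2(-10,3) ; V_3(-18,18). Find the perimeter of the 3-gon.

54

|V_1V_2| = √((-12)² + (0)²) = √144 = 12
|V_2V_3| = √((-8)² + (15)²) = √289 = 17
|V_3V_1| = √((20)² + (-15)²) = √625 = 25
Perimeter = 12 + 17 + 25 = 54.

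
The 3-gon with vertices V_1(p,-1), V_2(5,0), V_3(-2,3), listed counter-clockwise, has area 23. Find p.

The doubled signed area Σ (x_i y_{i+1} − x_{i+1} y_i) is linear in p.
With p=0 it equals 22; the coefficient of p is -3 (from the two edges through V_1).
So -3·p + 22 = 2·23 = 46 ⇒ p = -8.

-8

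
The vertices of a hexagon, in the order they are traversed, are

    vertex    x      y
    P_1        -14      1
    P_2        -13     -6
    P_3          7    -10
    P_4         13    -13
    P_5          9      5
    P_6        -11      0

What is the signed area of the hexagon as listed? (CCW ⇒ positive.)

Apply Gauss's area formula: 2A = Σ (x_i·y_{i+1} − x_{i+1}·y_i), indices taken mod 6.
Σ = (97) + (172) + (39) + (182) + (55) + (-11) = 534
Signed area = Σ/2 = 267 (positive ⇒ counter-clockwise traversal).

267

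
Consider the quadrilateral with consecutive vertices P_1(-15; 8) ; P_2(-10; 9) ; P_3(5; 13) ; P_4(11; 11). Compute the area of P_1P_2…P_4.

32.5

Apply the surveyor's formula: 2A = Σ (x_i·y_{i+1} − x_{i+1}·y_i), indices taken mod 4.
Cross-terms: -55, -175, -88, 253  ⇒  Σ = -65
Area = |Σ|/2 = 32.5.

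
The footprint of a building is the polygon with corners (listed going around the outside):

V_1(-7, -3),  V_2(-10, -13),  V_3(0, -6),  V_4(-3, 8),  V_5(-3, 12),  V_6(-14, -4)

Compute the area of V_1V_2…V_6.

Apply the shoelace (surveyor's) formula: 2A = Σ (x_i·y_{i+1} − x_{i+1}·y_i), indices taken mod 6.
V_1→V_2: (-7)(-13) − (-10)(-3) = 61
V_2→V_3: (-10)(-6) − (0)(-13) = 60
V_3→V_4: (0)(8) − (-3)(-6) = -18
V_4→V_5: (-3)(12) − (-3)(8) = -12
V_5→V_6: (-3)(-4) − (-14)(12) = 180
V_6→V_1: (-14)(-3) − (-7)(-4) = 14
Σ = 285
Area = |Σ|/2 = 142.5.

142.5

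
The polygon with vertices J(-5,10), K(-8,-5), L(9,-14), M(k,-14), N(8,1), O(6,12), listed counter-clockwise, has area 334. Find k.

Write out the shoelace sum; only the two edges meeting at M involve k:
2·Area = [(9·(-14) − k·(-14)) + (k·1 − 8·(-14))] + 472
       = 15·k + 458 = 668
⇒ k = 14.

14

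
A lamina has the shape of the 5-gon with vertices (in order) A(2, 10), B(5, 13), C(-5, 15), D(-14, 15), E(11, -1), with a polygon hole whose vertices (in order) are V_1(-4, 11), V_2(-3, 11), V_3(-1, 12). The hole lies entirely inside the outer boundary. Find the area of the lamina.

Outer boundary:
Apply the surveyor's formula: 2A = Σ (x_i·y_{i+1} − x_{i+1}·y_i), indices taken mod 5.
Σ = (-24) + (140) + (135) + (-151) + (112) = 212
Area = |Σ|/2 = 106.
Hole:
Apply Gauss's area formula: 2A = Σ (x_i·y_{i+1} − x_{i+1}·y_i), indices taken mod 3.
Σ = (-11) + (-25) + (37) = 1
Area = |Σ|/2 = 0.5.
Net area = 106 − 0.5 = 105.5.

105.5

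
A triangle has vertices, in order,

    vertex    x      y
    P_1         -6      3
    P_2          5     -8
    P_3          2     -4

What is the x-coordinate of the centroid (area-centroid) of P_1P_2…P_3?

Apply the surveyor's formula. First the cross-terms c_i = x_i·y_{i+1} − x_{i+1}·y_i:
  33, -4, -18  ⇒  2A = 11, A = 5.5.
Then Σ (x_i + x_{i+1})·c_i = 11, so x̄ = 11 / (6·5.5) = 1/3.

1/3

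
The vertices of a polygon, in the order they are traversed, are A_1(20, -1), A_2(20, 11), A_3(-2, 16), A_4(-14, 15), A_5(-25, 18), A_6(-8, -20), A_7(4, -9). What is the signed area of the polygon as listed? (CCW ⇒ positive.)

935.5

Apply Gauss's area formula: 2A = Σ (x_i·y_{i+1} − x_{i+1}·y_i), indices taken mod 7.
A_1→A_2: (20)(11) − (20)(-1) = 240
A_2→A_3: (20)(16) − (-2)(11) = 342
A_3→A_4: (-2)(15) − (-14)(16) = 194
A_4→A_5: (-14)(18) − (-25)(15) = 123
A_5→A_6: (-25)(-20) − (-8)(18) = 644
A_6→A_7: (-8)(-9) − (4)(-20) = 152
A_7→A_1: (4)(-1) − (20)(-9) = 176
Σ = 1871
Signed area = Σ/2 = 935.5 (positive ⇒ counter-clockwise traversal).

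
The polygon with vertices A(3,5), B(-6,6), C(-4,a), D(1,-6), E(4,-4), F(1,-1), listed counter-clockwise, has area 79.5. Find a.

-5

Write out the shoelace sum; only the two edges meeting at C involve a:
2·Area = [((-6)·a − (-4)·6) + ((-4)·(-6) − 1·a)] + 76
       = -7·a + 124 = 159
⇒ a = -5.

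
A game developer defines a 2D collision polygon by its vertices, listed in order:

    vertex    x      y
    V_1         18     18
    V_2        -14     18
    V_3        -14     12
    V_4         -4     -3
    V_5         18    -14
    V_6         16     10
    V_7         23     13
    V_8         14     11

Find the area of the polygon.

683.5

Apply the shoelace formula: 2A = Σ (x_i·y_{i+1} − x_{i+1}·y_i), indices taken mod 8.
Σ = (576) + (84) + (90) + (110) + (404) + (-22) + (71) + (54) = 1367
Area = |Σ|/2 = 683.5.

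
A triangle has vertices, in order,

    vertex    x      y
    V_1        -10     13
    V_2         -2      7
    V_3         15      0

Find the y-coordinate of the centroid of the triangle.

Apply the surveyor's formula. First the cross-terms c_i = x_i·y_{i+1} − x_{i+1}·y_i:
  -44, -105, 195  ⇒  2A = 46, A = 23.
Then Σ (y_i + y_{i+1})·c_i = 920, so ȳ = 920 / (6·23) = 20/3.

20/3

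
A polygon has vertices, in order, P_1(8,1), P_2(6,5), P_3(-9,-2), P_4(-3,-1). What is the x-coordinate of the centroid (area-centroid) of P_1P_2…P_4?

Apply the shoelace (surveyor's) formula. First the cross-terms c_i = x_i·y_{i+1} − x_{i+1}·y_i:
  34, 33, 3, 5  ⇒  2A = 75, A = 37.5.
Then Σ (x_i + x_{i+1})·c_i = 366, so x̄ = 366 / (6·37.5) = 122/75.

122/75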